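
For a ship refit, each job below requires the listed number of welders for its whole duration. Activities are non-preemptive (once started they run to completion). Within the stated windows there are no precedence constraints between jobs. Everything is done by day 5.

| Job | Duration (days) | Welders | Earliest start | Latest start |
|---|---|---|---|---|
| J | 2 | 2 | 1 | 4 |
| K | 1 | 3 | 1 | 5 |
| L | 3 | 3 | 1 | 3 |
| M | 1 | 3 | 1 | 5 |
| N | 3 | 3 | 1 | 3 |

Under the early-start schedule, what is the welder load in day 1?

At early start, day 1 has: J, K, L, M, N.
Demand: 2 + 3 + 3 + 3 + 3 = 14.

14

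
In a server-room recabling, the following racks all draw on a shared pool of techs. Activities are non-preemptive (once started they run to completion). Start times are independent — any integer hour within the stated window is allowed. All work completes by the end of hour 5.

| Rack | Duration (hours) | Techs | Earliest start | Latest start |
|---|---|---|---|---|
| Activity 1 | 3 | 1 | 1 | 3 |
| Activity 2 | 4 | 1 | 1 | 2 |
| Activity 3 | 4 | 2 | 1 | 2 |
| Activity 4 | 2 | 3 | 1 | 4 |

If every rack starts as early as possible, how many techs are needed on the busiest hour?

7

Early-start schedule: Activity 1@1, Activity 2@1, Activity 3@1, Activity 4@1.
Load per hour: hour 1: 7, hour 2: 7, hour 3: 4, hour 4: 3, hour 5: 0.
Peak is 7.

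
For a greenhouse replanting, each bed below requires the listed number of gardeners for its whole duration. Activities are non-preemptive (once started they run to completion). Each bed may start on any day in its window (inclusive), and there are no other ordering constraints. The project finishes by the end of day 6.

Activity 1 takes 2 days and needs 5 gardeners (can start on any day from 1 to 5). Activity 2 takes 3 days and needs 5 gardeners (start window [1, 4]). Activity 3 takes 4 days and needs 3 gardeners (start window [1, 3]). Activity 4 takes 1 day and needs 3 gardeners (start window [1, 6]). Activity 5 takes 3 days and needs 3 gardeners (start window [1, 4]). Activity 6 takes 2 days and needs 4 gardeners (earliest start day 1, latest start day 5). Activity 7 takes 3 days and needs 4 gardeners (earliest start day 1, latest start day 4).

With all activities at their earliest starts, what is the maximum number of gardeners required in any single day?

27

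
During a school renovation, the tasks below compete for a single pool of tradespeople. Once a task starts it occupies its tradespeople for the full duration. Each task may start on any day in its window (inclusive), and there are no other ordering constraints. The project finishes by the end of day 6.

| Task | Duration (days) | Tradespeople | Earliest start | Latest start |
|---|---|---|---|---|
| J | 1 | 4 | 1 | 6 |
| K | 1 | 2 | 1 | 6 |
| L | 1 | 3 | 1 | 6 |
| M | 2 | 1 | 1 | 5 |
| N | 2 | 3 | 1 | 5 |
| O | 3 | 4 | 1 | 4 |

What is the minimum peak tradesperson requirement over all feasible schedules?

Early-start (J@1, K@1, L@1, M@1, N@1, O@1) gives peak 17: d1:17  d2:8  d3:4  d4:0  d5:0  d6:0.
Shift L→2, M→3, N→2, O→4.
Schedule J@1, K@1, L@2, M@3, N@2, O@4: d1:6  d2:6  d3:4  d4:5  d5:4  d6:4 — peak 6.

6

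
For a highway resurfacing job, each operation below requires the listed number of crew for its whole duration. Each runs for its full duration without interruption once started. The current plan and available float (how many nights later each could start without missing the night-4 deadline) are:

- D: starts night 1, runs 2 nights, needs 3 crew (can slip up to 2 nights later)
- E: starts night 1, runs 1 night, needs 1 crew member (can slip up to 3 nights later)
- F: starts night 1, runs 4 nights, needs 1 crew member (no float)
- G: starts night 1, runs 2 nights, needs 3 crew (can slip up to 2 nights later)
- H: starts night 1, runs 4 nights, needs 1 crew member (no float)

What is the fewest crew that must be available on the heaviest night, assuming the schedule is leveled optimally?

Early-start (D@1, E@1, F@1, G@1, H@1) gives peak 9: n1:9  n2:8  n3:2  n4:2.
Shift G→3.
Schedule D@1, E@1, F@1, G@3, H@1: n1:6  n2:5  n3:5  n4:5 — peak 6.
Total crew member-nights = 21 over 4 nights ⇒ peak ≥ ⌈21/4⌉ = 6, so 6 is optimal.

6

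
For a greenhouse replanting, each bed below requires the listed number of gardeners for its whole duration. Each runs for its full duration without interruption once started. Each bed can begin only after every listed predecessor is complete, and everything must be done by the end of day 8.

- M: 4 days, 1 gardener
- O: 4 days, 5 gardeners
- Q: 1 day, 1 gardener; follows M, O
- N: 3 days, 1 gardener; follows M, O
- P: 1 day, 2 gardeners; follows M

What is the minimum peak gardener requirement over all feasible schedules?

6

Schedule M@1, O@1, Q@5, N@5, P@5: d1:6  d2:6  d3:6  d4:6  d5:4  d6:1  d7:1  d8:0 — peak 6.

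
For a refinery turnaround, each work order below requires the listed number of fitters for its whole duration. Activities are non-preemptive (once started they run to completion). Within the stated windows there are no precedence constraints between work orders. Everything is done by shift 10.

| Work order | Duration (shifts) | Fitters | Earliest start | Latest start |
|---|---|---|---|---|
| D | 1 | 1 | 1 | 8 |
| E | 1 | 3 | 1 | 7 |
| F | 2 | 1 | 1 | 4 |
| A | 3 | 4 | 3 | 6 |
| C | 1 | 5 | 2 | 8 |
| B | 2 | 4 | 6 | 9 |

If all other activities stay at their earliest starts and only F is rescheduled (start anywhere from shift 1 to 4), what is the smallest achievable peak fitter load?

F@1: s1:5  s2:6  s3:4  s4:4  s5:4  s6:4  s7:4  s8:0  s9:0  s10:0 → peak 6
F@2: s1:4  s2:6  s3:5  s4:4  s5:4  s6:4  s7:4  s8:0  s9:0  s10:0 → peak 6
F@3: s1:4  s2:5  s3:5  s4:5  s5:4  s6:4  s7:4  s8:0  s9:0  s10:0 → peak 5
F@4: s1:4  s2:5  s3:4  s4:5  s5:5  s6:4  s7:4  s8:0  s9:0  s10:0 → peak 5
Best is F@3, peak 5.

5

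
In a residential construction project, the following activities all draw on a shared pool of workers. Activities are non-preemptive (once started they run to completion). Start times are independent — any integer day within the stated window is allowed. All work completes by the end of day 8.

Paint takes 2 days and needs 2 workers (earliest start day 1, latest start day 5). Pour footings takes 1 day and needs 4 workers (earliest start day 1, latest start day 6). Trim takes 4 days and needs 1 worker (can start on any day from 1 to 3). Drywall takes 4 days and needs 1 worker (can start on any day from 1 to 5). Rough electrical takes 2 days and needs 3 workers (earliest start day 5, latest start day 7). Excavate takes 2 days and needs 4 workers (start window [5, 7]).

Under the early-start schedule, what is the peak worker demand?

8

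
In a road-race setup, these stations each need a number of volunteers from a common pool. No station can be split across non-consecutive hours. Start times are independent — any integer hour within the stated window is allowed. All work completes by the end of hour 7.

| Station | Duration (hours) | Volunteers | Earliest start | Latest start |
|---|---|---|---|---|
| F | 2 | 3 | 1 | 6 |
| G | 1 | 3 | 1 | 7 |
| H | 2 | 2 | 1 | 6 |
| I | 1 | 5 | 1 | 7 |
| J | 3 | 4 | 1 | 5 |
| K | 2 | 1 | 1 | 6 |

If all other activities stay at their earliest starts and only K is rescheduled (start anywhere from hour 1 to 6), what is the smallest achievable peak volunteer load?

17

K@1: h1:18  h2:10  h3:4  h4:0  h5:0  h6:0  h7:0 → peak 18
K@2: h1:17  h2:10  h3:5  h4:0  h5:0  h6:0  h7:0 → peak 17
K@3: h1:17  h2:9  h3:5  h4:1  h5:0  h6:0  h7:0 → peak 17
K@4: h1:17  h2:9  h3:4  h4:1  h5:1  h6:0  h7:0 → peak 17
K@5: h1:17  h2:9  h3:4  h4:0  h5:1  h6:1  h7:0 → peak 17
K@6: h1:17  h2:9  h3:4  h4:0  h5:0  h6:1  h7:1 → peak 17
Best is K@2, peak 17.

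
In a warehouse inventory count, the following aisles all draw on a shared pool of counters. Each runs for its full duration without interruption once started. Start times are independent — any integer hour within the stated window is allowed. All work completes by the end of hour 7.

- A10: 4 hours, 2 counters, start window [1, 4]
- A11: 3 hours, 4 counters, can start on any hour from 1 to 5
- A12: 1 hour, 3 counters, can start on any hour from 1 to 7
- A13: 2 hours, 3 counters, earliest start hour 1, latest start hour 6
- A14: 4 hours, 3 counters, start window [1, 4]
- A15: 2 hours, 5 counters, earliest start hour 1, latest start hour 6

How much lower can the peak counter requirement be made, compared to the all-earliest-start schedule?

Early-start peak: h1:20  h2:17  h3:9  h4:5  h5:0  h6:0  h7:0 ⇒ 20.
Leveled (A10@1, A11@5, A12@3, A13@3, A14@4, A15@1): h1:7  h2:7  h3:8  h4:8  h5:7  h6:7  h7:7 ⇒ 8.
Reduction 20 − 8 = 12.

12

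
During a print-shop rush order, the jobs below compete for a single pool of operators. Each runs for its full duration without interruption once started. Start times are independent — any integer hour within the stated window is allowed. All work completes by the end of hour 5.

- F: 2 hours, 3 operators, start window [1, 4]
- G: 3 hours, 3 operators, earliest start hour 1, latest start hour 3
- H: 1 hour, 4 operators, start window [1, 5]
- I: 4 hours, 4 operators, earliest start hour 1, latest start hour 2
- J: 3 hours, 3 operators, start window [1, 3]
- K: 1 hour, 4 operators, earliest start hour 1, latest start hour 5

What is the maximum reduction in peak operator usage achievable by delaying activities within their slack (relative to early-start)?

10

Early-start peak: h1:21  h2:13  h3:10  h4:4  h5:0 ⇒ 21.
Leveled (F@1, G@1, H@1, I@2, J@3, K@4): h1:10  h2:10  h3:10  h4:11  h5:7 ⇒ 11.
Reduction 21 − 11 = 10.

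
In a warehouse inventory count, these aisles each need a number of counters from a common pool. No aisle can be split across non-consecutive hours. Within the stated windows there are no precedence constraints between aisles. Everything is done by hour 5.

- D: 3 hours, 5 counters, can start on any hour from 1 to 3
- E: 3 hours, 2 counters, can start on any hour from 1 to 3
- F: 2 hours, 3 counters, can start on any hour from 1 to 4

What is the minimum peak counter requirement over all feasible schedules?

7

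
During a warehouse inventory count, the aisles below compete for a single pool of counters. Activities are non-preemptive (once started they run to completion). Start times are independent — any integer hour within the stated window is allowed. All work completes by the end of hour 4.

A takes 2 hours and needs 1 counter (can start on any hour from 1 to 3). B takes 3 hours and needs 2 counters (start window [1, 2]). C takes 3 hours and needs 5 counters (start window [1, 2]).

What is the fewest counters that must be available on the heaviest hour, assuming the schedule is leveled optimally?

8

Schedule A@1, B@1, C@1: h1:8  h2:8  h3:7  h4:0 — peak 8.
No arrangement of the 12 feasible schedules does better.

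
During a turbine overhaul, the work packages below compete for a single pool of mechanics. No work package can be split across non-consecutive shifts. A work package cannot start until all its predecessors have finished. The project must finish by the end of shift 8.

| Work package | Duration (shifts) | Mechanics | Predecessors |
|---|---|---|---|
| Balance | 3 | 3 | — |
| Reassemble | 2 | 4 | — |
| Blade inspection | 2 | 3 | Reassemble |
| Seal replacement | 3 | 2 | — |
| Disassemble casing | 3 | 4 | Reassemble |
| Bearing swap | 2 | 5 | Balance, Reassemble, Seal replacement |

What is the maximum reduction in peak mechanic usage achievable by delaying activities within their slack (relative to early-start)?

Early-start peak: s1:9  s2:9  s3:12  s4:12  s5:9  s6:0  s7:0  s8:0 ⇒ 12.
Leveled (Balance@1, Reassemble@1, Blade inspection@6, Seal replacement@3, Disassemble casing@4, Bearing swap@7): s1:7  s2:7  s3:5  s4:6  s5:6  s6:7  s7:8  s8:5 ⇒ 8.
Reduction 12 − 8 = 4.

4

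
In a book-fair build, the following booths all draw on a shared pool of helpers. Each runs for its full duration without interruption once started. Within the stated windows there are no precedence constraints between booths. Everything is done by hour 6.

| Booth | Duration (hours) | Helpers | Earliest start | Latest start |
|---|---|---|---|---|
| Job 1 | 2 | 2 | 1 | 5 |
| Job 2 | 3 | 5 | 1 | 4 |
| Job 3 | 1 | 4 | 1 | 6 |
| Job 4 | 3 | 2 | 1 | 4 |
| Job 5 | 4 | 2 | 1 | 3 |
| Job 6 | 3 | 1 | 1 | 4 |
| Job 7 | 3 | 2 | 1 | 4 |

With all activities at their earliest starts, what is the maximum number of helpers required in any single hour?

18

Early-start schedule: Job 1@1, Job 2@1, Job 3@1, Job 4@1, Job 5@1, Job 6@1, Job 7@1.
Load per hour: hour 1: 18, hour 2: 14, hour 3: 12, hour 4: 2, hour 5: 0, hour 6: 0.
Peak is 18.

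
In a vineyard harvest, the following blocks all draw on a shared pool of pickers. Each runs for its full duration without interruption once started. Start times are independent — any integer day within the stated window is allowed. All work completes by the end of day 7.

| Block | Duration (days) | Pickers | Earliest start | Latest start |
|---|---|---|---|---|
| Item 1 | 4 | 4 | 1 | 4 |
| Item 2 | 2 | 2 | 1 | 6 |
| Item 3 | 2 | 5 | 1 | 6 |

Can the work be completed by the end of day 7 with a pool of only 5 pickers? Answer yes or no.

The minimum achievable peak is 6; 5 < 6, so no feasible schedule stays within the cap.

no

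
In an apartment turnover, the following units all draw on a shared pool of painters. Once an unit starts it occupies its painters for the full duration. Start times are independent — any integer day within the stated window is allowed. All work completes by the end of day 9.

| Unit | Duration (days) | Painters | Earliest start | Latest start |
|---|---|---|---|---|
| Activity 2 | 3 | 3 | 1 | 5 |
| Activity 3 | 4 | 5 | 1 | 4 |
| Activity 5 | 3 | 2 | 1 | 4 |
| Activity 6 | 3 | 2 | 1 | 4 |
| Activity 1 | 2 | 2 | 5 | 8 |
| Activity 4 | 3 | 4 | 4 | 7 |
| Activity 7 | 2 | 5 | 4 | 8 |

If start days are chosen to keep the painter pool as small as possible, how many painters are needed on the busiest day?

Early-start (Activity 2@1, Activity 3@1, Activity 5@1, Activity 6@1, Activity 1@5, Activity 4@4, Activity 7@4) gives peak 14: d1:12  d2:12  d3:12  d4:14  d5:11  d6:6  d7:0  d8:0  d9:0.
Shift Activity 5→4, Activity 6→4, Activity 4→7, Activity 7→7.
Schedule Activity 2@1, Activity 3@1, Activity 5@4, Activity 6@4, Activity 1@5, Activity 4@7, Activity 7@7: d1:8  d2:8  d3:8  d4:9  d5:6  d6:6  d7:9  d8:9  d9:4 — peak 9.

9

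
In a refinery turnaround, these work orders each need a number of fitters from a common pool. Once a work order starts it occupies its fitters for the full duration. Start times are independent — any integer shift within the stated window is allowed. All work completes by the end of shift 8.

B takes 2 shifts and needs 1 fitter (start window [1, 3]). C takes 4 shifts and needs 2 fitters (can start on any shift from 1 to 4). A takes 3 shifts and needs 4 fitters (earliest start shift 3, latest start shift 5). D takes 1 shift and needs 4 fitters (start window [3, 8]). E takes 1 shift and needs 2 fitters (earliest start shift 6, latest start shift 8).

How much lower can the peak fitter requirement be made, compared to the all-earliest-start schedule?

4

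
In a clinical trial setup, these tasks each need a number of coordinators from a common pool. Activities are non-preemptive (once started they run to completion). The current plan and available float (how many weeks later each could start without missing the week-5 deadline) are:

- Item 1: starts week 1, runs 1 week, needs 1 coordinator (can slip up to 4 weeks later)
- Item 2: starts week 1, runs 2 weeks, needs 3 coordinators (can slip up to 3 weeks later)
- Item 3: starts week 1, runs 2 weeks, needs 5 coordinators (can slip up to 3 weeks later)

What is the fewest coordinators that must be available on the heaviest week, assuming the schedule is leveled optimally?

Early-start (Item 1@1, Item 2@1, Item 3@1) gives peak 9: w1:9  w2:8  w3:0  w4:0  w5:0.
Shift Item 3→3.
Schedule Item 1@1, Item 2@1, Item 3@3: w1:4  w2:3  w3:5  w4:5  w5:0 — peak 5.

5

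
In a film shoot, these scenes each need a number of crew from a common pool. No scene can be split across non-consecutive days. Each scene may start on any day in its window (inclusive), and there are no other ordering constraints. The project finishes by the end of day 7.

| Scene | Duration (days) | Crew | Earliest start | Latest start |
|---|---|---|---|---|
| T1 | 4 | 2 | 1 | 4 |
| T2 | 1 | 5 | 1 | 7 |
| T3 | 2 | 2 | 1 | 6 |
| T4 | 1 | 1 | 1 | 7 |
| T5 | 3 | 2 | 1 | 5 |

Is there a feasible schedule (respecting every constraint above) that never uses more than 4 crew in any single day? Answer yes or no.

The minimum achievable peak is 5; 4 < 5, so no feasible schedule stays within the cap.

no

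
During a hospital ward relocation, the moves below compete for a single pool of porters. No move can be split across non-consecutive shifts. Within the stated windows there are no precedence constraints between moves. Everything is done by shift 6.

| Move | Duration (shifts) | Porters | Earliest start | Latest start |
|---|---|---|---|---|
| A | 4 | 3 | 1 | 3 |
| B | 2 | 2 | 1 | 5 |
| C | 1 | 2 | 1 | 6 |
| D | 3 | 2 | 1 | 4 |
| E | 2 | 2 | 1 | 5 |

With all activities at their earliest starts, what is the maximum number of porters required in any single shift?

11

Early-start schedule: A@1, B@1, C@1, D@1, E@1.
Load per shift: shift 1: 11, shift 2: 9, shift 3: 5, shift 4: 3, shift 5: 0, shift 6: 0.
Peak is 11.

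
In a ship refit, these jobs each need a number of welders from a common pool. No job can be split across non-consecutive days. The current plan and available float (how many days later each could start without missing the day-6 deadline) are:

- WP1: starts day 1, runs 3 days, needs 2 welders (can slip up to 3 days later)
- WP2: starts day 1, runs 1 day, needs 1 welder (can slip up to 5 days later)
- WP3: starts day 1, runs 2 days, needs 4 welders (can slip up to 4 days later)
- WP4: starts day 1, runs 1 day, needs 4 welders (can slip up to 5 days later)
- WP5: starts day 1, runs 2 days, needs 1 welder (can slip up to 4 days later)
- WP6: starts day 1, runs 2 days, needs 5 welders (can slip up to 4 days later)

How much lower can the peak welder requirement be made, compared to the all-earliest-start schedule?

11

Early-start peak: d1:17  d2:12  d3:2  d4:0  d5:0  d6:0 ⇒ 17.
Leveled (WP1@1, WP2@1, WP3@2, WP4@4, WP5@4, WP6@5): d1:3  d2:6  d3:6  d4:5  d5:6  d6:5 ⇒ 6.
Reduction 17 − 6 = 11.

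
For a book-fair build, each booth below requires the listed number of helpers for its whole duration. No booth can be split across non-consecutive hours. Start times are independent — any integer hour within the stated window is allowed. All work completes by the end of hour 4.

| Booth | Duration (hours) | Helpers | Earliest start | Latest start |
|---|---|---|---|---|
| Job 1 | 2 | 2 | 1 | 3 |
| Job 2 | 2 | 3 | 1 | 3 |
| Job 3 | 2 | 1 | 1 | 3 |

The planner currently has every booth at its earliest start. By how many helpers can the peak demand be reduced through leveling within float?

Early-start peak: h1:6  h2:6  h3:0  h4:0 ⇒ 6.
Leveled (Job 1@1, Job 2@3, Job 3@1): h1:3  h2:3  h3:3  h4:3 ⇒ 3.
Reduction 6 − 3 = 3.

3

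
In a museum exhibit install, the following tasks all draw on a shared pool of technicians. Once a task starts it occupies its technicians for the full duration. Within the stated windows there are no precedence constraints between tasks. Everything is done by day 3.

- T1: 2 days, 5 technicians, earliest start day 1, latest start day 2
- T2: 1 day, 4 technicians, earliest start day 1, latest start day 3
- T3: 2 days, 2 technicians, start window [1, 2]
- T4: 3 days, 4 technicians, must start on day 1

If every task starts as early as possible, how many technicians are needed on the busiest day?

15

Early-start schedule: T1@1, T2@1, T3@1, T4@1.
Load per day: day 1: 15, day 2: 11, day 3: 4.
Peak is 15.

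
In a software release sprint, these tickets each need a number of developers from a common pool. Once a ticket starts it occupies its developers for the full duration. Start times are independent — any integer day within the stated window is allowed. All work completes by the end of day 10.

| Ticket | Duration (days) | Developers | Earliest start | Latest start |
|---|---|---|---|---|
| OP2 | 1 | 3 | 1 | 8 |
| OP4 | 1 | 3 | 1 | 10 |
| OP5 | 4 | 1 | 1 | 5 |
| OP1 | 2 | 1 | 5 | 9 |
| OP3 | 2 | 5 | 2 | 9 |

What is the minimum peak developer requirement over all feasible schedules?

5

Early-start (OP2@1, OP4@1, OP5@1, OP1@5, OP3@2) gives peak 7: d1:7  d2:6  d3:6  d4:1  d5:1  d6:1  d7:0  d8:0  d9:0  d10:0.
Shift OP4→2, OP3→7.
Schedule OP2@1, OP4@2, OP5@1, OP1@5, OP3@7: d1:4  d2:4  d3:1  d4:1  d5:1  d6:1  d7:5  d8:5  d9:0  d10:0 — peak 5.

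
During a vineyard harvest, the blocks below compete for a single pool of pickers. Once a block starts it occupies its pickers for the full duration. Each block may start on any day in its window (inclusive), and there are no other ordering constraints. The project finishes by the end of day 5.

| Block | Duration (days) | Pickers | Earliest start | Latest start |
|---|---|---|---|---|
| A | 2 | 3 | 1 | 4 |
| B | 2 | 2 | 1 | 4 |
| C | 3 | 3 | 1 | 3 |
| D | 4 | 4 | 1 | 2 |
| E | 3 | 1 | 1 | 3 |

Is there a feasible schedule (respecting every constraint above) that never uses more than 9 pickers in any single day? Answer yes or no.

yes

Schedule A@1, B@1, C@3, D@1, E@3: d1:9  d2:9  d3:8  d4:8  d5:4 — peak 9 ≤ 9.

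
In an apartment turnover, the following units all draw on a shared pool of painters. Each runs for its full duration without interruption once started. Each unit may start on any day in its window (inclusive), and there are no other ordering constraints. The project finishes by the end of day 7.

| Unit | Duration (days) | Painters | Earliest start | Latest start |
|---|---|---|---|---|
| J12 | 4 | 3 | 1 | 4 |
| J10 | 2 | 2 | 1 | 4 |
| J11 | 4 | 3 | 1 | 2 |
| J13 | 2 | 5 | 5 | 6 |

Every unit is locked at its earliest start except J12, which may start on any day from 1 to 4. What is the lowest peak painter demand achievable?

J12@1: d1:8  d2:8  d3:6  d4:6  d5:5  d6:5  d7:0 → peak 8
J12@2: d1:5  d2:8  d3:6  d4:6  d5:8  d6:5  d7:0 → peak 8
J12@3: d1:5  d2:5  d3:6  d4:6  d5:8  d6:8  d7:0 → peak 8
J12@4: d1:5  d2:5  d3:3  d4:6  d5:8  d6:8  d7:3 → peak 8
Best is J12@1, peak 8.

8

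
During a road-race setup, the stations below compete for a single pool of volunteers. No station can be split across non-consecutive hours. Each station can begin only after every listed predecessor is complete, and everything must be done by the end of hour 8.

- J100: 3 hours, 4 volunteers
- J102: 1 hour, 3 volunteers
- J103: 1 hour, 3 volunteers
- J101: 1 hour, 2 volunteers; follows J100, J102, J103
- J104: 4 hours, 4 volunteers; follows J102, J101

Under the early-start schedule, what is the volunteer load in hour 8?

At early start, hour 8 has: J104.
Demand: 4 = 4.

4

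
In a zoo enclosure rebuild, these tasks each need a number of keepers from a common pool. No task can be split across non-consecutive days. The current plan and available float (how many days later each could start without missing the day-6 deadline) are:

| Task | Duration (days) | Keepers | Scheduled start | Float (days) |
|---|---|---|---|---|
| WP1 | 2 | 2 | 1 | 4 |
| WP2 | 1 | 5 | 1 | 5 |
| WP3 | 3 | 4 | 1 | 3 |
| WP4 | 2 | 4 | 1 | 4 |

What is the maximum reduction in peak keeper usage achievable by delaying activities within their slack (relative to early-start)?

9

Early-start peak: d1:15  d2:10  d3:4  d4:0  d5:0  d6:0 ⇒ 15.
Leveled (WP1@1, WP2@3, WP3@4, WP4@1): d1:6  d2:6  d3:5  d4:4  d5:4  d6:4 ⇒ 6.
Reduction 15 − 6 = 9.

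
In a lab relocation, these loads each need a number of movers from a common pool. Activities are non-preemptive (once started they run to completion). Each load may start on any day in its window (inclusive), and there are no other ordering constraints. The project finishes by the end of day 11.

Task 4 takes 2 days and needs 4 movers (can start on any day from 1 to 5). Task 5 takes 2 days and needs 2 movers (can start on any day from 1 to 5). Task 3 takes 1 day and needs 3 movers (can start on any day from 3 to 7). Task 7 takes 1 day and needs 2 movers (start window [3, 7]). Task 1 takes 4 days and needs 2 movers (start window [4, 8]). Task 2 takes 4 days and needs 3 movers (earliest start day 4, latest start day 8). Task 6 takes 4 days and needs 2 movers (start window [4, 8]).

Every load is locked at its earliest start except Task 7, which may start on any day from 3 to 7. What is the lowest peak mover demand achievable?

Task 7@3: d1:6  d2:6  d3:5  d4:7  d5:7  d6:7  d7:7  d8:0  d9:0  d10:0  d11:0 → peak 7
Task 7@4: d1:6  d2:6  d3:3  d4:9  d5:7  d6:7  d7:7  d8:0  d9:0  d10:0  d11:0 → peak 9
Task 7@5: d1:6  d2:6  d3:3  d4:7  d5:9  d6:7  d7:7  d8:0  d9:0  d10:0  d11:0 → peak 9
Task 7@6: d1:6  d2:6  d3:3  d4:7  d5:7  d6:9  d7:7  d8:0  d9:0  d10:0  d11:0 → peak 9
Task 7@7: d1:6  d2:6  d3:3  d4:7  d5:7  d6:7  d7:9  d8:0  d9:0  d10:0  d11:0 → peak 9
Best is Task 7@3, peak 7.

7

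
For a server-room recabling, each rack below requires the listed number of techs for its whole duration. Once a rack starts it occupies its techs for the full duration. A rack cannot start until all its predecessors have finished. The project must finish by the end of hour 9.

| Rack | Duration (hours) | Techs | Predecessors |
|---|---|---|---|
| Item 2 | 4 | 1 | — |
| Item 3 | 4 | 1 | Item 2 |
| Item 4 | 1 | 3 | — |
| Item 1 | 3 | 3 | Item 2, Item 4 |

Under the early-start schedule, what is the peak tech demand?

Early-start schedule: Item 2@1, Item 3@5, Item 4@1, Item 1@5.
Load per hour: hour 1: 4, hour 2: 1, hour 3: 1, hour 4: 1, hour 5: 4, hour 6: 4, hour 7: 4, hour 8: 1, hour 9: 0.
Peak is 4.

4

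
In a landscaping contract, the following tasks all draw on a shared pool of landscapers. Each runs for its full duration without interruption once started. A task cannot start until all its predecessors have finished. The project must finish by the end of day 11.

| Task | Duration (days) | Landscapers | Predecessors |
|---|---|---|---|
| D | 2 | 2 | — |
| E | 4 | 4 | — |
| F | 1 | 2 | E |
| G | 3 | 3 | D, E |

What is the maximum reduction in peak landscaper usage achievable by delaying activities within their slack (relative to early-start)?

2

Early-start peak: d1:6  d2:6  d3:4  d4:4  d5:5  d6:3  d7:3  d8:0  d9:0  d10:0  d11:0 ⇒ 6.
Leveled (D@1, E@3, F@7, G@8): d1:2  d2:2  d3:4  d4:4  d5:4  d6:4  d7:2  d8:3  d9:3  d10:3  d11:0 ⇒ 4.
Reduction 6 − 4 = 2.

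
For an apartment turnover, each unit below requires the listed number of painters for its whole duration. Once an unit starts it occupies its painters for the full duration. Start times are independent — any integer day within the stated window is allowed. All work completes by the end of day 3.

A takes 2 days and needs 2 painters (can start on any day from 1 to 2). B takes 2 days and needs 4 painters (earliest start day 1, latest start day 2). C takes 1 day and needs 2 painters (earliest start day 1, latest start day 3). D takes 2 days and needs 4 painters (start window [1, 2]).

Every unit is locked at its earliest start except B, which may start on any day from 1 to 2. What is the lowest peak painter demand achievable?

10

B@1: d1:12  d2:10  d3:0 → peak 12
B@2: d1:8  d2:10  d3:4 → peak 10
Best is B@2, peak 10.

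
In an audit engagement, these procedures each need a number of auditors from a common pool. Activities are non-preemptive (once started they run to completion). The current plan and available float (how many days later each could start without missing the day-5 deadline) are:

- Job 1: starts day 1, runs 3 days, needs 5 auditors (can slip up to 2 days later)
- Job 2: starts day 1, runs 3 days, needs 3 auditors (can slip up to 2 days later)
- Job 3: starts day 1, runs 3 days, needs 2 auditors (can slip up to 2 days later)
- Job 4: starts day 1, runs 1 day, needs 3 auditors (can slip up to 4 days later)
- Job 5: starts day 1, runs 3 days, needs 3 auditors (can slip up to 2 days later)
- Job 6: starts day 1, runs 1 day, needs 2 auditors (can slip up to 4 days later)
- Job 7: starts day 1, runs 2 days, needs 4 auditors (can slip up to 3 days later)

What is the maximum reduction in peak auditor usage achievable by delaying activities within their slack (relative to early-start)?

9

Early-start peak: d1:22  d2:17  d3:13  d4:0  d5:0 ⇒ 22.
Leveled (Job 1@1, Job 2@1, Job 3@1, Job 4@1, Job 5@2, Job 6@4, Job 7@4): d1:13  d2:13  d3:13  d4:9  d5:4 ⇒ 13.
Reduction 22 − 13 = 9.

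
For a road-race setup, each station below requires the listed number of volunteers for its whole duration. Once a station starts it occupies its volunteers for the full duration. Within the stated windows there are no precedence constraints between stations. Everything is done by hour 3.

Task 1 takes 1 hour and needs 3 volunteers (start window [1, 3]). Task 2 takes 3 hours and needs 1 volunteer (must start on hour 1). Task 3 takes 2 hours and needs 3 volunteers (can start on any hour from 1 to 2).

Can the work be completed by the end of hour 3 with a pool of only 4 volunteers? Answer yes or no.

Schedule Task 1@1, Task 2@1, Task 3@2: h1:4  h2:4  h3:4 — peak 4 ≤ 4.

yes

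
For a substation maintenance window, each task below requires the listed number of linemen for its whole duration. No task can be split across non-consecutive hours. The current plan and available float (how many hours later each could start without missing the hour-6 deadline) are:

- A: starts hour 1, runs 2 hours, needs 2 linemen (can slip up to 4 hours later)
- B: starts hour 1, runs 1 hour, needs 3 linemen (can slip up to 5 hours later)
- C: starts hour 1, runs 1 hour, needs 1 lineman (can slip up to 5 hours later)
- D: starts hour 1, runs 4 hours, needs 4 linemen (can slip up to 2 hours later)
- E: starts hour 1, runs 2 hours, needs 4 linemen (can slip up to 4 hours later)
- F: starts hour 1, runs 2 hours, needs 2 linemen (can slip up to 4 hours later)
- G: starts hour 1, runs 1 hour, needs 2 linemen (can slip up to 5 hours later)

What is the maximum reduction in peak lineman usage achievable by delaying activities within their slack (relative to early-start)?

Early-start peak: h1:18  h2:12  h3:4  h4:4  h5:0  h6:0 ⇒ 18.
Leveled (A@1, B@3, C@1, D@1, E@5, F@4, G@6): h1:7  h2:6  h3:7  h4:6  h5:6  h6:6 ⇒ 7.
Reduction 18 − 7 = 11.

11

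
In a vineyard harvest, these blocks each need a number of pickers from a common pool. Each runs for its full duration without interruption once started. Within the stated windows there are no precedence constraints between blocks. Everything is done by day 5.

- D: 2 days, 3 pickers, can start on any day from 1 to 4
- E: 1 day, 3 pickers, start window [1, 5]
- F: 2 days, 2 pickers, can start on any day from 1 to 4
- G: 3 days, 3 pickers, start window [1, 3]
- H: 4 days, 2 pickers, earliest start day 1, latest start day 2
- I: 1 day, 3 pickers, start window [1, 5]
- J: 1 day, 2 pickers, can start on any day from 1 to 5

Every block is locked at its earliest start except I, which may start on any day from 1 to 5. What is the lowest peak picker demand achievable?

15

I@1: d1:18  d2:10  d3:5  d4:2  d5:0 → peak 18
I@2: d1:15  d2:13  d3:5  d4:2  d5:0 → peak 15
I@3: d1:15  d2:10  d3:8  d4:2  d5:0 → peak 15
I@4: d1:15  d2:10  d3:5  d4:5  d5:0 → peak 15
I@5: d1:15  d2:10  d3:5  d4:2  d5:3 → peak 15
Best is I@2, peak 15.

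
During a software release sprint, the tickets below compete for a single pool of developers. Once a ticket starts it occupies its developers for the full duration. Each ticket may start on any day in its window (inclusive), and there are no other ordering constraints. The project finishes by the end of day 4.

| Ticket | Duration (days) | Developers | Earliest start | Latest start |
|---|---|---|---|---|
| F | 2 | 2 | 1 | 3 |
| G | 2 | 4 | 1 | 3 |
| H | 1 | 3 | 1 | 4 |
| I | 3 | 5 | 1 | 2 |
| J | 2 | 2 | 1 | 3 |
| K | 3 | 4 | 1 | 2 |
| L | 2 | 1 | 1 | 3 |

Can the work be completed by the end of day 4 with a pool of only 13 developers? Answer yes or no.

The minimum achievable peak is 14; 13 < 14, so no feasible schedule stays within the cap.

no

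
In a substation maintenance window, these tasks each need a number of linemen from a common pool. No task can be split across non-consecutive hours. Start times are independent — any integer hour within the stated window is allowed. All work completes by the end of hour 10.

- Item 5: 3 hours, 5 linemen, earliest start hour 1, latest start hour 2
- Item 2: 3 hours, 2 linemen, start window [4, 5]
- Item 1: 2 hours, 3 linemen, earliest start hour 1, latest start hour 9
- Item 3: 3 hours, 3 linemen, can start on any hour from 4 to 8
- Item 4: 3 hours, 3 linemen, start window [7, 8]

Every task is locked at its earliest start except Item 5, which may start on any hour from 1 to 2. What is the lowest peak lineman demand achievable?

8

Item 5@1: h1:8  h2:8  h3:5  h4:5  h5:5  h6:5  h7:3  h8:3  h9:3  h10:0 → peak 8
Item 5@2: h1:3  h2:8  h3:5  h4:10  h5:5  h6:5  h7:3  h8:3  h9:3  h10:0 → peak 10
Best is Item 5@1, peak 8.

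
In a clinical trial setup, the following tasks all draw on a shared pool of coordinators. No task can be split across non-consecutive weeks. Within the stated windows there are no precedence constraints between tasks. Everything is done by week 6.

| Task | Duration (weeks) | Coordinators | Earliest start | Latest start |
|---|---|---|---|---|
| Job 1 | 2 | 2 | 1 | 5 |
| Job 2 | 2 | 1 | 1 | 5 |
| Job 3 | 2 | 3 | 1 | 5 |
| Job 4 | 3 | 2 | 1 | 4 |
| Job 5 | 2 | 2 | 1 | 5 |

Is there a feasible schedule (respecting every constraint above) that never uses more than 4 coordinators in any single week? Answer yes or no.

yes

Schedule Job 1@1, Job 2@4, Job 3@5, Job 4@1, Job 5@3: w1:4  w2:4  w3:4  w4:3  w5:4  w6:3 — peak 4 ≤ 4.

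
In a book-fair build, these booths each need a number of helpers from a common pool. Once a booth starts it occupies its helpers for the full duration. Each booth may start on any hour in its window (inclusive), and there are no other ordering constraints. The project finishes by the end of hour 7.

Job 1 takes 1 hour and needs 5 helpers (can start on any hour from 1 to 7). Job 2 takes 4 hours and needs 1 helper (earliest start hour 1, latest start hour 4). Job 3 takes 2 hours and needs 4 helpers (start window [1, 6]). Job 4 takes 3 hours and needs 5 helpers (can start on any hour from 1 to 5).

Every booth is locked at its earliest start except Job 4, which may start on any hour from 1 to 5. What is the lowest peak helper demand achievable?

10

Job 4@1: h1:15  h2:10  h3:6  h4:1  h5:0  h6:0  h7:0 → peak 15
Job 4@2: h1:10  h2:10  h3:6  h4:6  h5:0  h6:0  h7:0 → peak 10
Job 4@3: h1:10  h2:5  h3:6  h4:6  h5:5  h6:0  h7:0 → peak 10
Job 4@4: h1:10  h2:5  h3:1  h4:6  h5:5  h6:5  h7:0 → peak 10
Job 4@5: h1:10  h2:5  h3:1  h4:1  h5:5  h6:5  h7:5 → peak 10
Best is Job 4@2, peak 10.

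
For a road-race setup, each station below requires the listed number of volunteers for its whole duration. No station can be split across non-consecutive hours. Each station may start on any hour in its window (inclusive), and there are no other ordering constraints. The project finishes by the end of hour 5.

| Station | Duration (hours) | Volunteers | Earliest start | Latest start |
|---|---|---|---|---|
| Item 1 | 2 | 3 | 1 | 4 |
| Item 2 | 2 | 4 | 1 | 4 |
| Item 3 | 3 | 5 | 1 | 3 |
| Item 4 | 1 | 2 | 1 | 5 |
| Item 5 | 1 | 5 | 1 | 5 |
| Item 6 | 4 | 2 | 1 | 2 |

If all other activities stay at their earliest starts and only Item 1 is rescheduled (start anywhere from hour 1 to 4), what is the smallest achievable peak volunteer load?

Item 1@1: h1:21  h2:14  h3:7  h4:2  h5:0 → peak 21
Item 1@2: h1:18  h2:14  h3:10  h4:2  h5:0 → peak 18
Item 1@3: h1:18  h2:11  h3:10  h4:5  h5:0 → peak 18
Item 1@4: h1:18  h2:11  h3:7  h4:5  h5:3 → peak 18
Best is Item 1@2, peak 18.

18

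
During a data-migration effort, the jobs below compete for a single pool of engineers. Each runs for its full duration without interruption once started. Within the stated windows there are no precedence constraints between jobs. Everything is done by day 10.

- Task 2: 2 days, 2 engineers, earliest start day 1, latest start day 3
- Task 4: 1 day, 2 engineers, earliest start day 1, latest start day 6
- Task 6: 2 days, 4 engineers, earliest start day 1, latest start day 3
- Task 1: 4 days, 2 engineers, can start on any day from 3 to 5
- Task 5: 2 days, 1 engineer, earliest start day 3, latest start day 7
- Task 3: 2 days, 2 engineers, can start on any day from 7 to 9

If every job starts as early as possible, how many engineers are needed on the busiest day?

8

Early-start schedule: Task 2@1, Task 4@1, Task 6@1, Task 1@3, Task 5@3, Task 3@7.
Load per day: day 1: 8, day 2: 6, day 3: 3, day 4: 3, day 5: 2, day 6: 2, day 7: 2, day 8: 2, day 9: 0, day 10: 0.
Peak is 8.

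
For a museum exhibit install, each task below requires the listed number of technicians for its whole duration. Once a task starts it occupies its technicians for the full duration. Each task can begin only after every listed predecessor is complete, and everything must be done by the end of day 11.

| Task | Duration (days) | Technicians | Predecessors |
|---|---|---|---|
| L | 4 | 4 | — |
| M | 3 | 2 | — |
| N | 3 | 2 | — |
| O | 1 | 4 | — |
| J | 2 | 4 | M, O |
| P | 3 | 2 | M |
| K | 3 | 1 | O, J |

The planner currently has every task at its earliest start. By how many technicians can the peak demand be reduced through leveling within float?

6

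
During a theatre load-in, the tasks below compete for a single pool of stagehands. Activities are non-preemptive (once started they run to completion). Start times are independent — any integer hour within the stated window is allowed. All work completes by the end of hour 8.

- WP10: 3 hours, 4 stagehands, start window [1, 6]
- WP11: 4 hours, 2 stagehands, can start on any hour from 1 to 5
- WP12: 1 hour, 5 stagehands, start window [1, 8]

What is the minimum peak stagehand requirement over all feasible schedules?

5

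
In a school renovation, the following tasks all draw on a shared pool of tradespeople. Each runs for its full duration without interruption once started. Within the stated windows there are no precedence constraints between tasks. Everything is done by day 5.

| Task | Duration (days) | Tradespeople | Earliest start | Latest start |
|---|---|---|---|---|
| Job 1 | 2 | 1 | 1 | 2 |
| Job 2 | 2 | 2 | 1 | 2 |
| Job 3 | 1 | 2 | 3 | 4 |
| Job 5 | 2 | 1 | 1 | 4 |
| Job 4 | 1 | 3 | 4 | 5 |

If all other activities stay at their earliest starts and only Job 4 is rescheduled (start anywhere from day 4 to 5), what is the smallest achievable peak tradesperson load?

Job 4@4: d1:4  d2:4  d3:2  d4:3  d5:0 → peak 4
Job 4@5: d1:4  d2:4  d3:2  d4:0  d5:3 → peak 4
Best is Job 4@4, peak 4.

4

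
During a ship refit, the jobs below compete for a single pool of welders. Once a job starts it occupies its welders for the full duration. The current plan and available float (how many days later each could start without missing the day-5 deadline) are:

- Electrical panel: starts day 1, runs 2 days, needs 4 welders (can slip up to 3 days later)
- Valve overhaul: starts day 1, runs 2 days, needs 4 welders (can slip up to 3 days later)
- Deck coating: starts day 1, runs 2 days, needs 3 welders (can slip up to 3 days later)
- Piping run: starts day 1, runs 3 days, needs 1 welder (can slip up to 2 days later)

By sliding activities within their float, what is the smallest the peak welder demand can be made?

7

Early-start (Electrical panel@1, Valve overhaul@1, Deck coating@1, Piping run@1) gives peak 12: d1:12  d2:12  d3:1  d4:0  d5:0.
Shift Valve overhaul→3, Piping run→3.
Schedule Electrical panel@1, Valve overhaul@3, Deck coating@1, Piping run@3: d1:7  d2:7  d3:5  d4:5  d5:1 — peak 7.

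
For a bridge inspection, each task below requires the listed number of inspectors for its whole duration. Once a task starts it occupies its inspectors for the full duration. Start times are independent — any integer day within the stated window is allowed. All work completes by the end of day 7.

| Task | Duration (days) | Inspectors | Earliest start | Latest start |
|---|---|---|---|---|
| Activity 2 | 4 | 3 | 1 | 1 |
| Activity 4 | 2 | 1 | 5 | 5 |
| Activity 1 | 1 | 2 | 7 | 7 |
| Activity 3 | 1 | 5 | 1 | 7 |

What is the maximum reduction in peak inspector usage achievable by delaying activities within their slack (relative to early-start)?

2

Early-start peak: d1:8  d2:3  d3:3  d4:3  d5:1  d6:1  d7:2 ⇒ 8.
Leveled (Activity 2@1, Activity 4@5, Activity 1@7, Activity 3@5): d1:3  d2:3  d3:3  d4:3  d5:6  d6:1  d7:2 ⇒ 6.
Reduction 8 − 6 = 2.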